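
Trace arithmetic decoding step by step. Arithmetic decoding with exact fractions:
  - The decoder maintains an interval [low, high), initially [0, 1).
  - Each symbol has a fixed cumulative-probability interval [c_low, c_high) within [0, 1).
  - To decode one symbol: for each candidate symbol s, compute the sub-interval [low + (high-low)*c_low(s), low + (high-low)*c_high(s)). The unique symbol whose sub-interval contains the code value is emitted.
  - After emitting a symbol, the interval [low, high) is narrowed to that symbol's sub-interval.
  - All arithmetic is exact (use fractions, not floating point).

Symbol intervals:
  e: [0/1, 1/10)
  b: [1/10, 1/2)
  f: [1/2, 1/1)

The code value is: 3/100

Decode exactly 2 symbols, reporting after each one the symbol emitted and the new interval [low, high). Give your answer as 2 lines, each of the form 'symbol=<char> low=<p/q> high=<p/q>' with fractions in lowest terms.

Step 1: interval [0/1, 1/1), width = 1/1 - 0/1 = 1/1
  'e': [0/1 + 1/1*0/1, 0/1 + 1/1*1/10) = [0/1, 1/10) <- contains code 3/100
  'b': [0/1 + 1/1*1/10, 0/1 + 1/1*1/2) = [1/10, 1/2)
  'f': [0/1 + 1/1*1/2, 0/1 + 1/1*1/1) = [1/2, 1/1)
  emit 'e', narrow to [0/1, 1/10)
Step 2: interval [0/1, 1/10), width = 1/10 - 0/1 = 1/10
  'e': [0/1 + 1/10*0/1, 0/1 + 1/10*1/10) = [0/1, 1/100)
  'b': [0/1 + 1/10*1/10, 0/1 + 1/10*1/2) = [1/100, 1/20) <- contains code 3/100
  'f': [0/1 + 1/10*1/2, 0/1 + 1/10*1/1) = [1/20, 1/10)
  emit 'b', narrow to [1/100, 1/20)

Answer: symbol=e low=0/1 high=1/10
symbol=b low=1/100 high=1/20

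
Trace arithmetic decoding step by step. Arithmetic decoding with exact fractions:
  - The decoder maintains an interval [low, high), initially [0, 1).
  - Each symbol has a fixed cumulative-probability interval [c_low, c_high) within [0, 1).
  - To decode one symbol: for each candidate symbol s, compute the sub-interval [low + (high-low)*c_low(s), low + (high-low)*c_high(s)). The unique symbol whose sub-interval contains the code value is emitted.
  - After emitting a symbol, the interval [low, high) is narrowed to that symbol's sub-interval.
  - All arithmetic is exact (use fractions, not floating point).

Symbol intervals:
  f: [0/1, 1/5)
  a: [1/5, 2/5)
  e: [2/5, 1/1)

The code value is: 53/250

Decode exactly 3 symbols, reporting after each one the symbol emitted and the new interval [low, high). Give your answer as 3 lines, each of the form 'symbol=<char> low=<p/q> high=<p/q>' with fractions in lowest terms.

Step 1: interval [0/1, 1/1), width = 1/1 - 0/1 = 1/1
  'f': [0/1 + 1/1*0/1, 0/1 + 1/1*1/5) = [0/1, 1/5)
  'a': [0/1 + 1/1*1/5, 0/1 + 1/1*2/5) = [1/5, 2/5) <- contains code 53/250
  'e': [0/1 + 1/1*2/5, 0/1 + 1/1*1/1) = [2/5, 1/1)
  emit 'a', narrow to [1/5, 2/5)
Step 2: interval [1/5, 2/5), width = 2/5 - 1/5 = 1/5
  'f': [1/5 + 1/5*0/1, 1/5 + 1/5*1/5) = [1/5, 6/25) <- contains code 53/250
  'a': [1/5 + 1/5*1/5, 1/5 + 1/5*2/5) = [6/25, 7/25)
  'e': [1/5 + 1/5*2/5, 1/5 + 1/5*1/1) = [7/25, 2/5)
  emit 'f', narrow to [1/5, 6/25)
Step 3: interval [1/5, 6/25), width = 6/25 - 1/5 = 1/25
  'f': [1/5 + 1/25*0/1, 1/5 + 1/25*1/5) = [1/5, 26/125)
  'a': [1/5 + 1/25*1/5, 1/5 + 1/25*2/5) = [26/125, 27/125) <- contains code 53/250
  'e': [1/5 + 1/25*2/5, 1/5 + 1/25*1/1) = [27/125, 6/25)
  emit 'a', narrow to [26/125, 27/125)

Answer: symbol=a low=1/5 high=2/5
symbol=f low=1/5 high=6/25
symbol=a low=26/125 high=27/125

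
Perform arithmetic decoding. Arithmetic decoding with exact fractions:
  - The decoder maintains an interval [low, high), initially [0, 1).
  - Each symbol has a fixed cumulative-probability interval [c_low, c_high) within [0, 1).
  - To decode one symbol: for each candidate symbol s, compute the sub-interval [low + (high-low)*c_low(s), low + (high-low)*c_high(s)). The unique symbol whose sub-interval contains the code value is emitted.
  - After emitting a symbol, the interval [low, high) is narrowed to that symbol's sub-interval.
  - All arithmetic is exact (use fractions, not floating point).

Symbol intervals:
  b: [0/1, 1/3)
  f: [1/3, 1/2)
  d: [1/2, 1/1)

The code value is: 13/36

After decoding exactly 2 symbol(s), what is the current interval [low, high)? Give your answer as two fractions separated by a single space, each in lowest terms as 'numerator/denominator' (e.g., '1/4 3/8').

Step 1: interval [0/1, 1/1), width = 1/1 - 0/1 = 1/1
  'b': [0/1 + 1/1*0/1, 0/1 + 1/1*1/3) = [0/1, 1/3)
  'f': [0/1 + 1/1*1/3, 0/1 + 1/1*1/2) = [1/3, 1/2) <- contains code 13/36
  'd': [0/1 + 1/1*1/2, 0/1 + 1/1*1/1) = [1/2, 1/1)
  emit 'f', narrow to [1/3, 1/2)
Step 2: interval [1/3, 1/2), width = 1/2 - 1/3 = 1/6
  'b': [1/3 + 1/6*0/1, 1/3 + 1/6*1/3) = [1/3, 7/18) <- contains code 13/36
  'f': [1/3 + 1/6*1/3, 1/3 + 1/6*1/2) = [7/18, 5/12)
  'd': [1/3 + 1/6*1/2, 1/3 + 1/6*1/1) = [5/12, 1/2)
  emit 'b', narrow to [1/3, 7/18)

Answer: 1/3 7/18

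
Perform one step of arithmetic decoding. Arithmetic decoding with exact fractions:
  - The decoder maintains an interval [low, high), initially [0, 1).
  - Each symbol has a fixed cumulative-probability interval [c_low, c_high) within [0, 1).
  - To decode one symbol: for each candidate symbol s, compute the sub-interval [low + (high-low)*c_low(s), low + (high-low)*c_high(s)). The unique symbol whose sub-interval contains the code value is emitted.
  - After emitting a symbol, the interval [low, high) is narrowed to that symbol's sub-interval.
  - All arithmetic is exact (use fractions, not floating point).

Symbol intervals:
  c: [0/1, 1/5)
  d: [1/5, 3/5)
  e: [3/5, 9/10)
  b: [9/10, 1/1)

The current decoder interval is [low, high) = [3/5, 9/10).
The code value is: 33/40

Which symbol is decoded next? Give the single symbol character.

Answer: e

Derivation:
Interval width = high − low = 9/10 − 3/5 = 3/10
Scaled code = (code − low) / width = (33/40 − 3/5) / 3/10 = 3/4
  c: [0/1, 1/5) 
  d: [1/5, 3/5) 
  e: [3/5, 9/10) ← scaled code falls here ✓
  b: [9/10, 1/1) 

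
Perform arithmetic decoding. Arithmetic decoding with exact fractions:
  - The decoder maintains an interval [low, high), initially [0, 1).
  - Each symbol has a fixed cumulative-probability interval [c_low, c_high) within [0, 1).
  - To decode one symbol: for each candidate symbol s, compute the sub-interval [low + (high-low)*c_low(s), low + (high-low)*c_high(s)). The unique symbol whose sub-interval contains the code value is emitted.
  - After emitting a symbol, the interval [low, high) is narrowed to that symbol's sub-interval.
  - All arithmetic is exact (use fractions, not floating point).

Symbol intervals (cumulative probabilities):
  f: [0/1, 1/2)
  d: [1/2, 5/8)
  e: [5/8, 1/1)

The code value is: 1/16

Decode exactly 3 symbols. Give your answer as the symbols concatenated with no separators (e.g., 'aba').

Answer: fff

Derivation:
Step 1: interval [0/1, 1/1), width = 1/1 - 0/1 = 1/1
  'f': [0/1 + 1/1*0/1, 0/1 + 1/1*1/2) = [0/1, 1/2) <- contains code 1/16
  'd': [0/1 + 1/1*1/2, 0/1 + 1/1*5/8) = [1/2, 5/8)
  'e': [0/1 + 1/1*5/8, 0/1 + 1/1*1/1) = [5/8, 1/1)
  emit 'f', narrow to [0/1, 1/2)
Step 2: interval [0/1, 1/2), width = 1/2 - 0/1 = 1/2
  'f': [0/1 + 1/2*0/1, 0/1 + 1/2*1/2) = [0/1, 1/4) <- contains code 1/16
  'd': [0/1 + 1/2*1/2, 0/1 + 1/2*5/8) = [1/4, 5/16)
  'e': [0/1 + 1/2*5/8, 0/1 + 1/2*1/1) = [5/16, 1/2)
  emit 'f', narrow to [0/1, 1/4)
Step 3: interval [0/1, 1/4), width = 1/4 - 0/1 = 1/4
  'f': [0/1 + 1/4*0/1, 0/1 + 1/4*1/2) = [0/1, 1/8) <- contains code 1/16
  'd': [0/1 + 1/4*1/2, 0/1 + 1/4*5/8) = [1/8, 5/32)
  'e': [0/1 + 1/4*5/8, 0/1 + 1/4*1/1) = [5/32, 1/4)
  emit 'f', narrow to [0/1, 1/8)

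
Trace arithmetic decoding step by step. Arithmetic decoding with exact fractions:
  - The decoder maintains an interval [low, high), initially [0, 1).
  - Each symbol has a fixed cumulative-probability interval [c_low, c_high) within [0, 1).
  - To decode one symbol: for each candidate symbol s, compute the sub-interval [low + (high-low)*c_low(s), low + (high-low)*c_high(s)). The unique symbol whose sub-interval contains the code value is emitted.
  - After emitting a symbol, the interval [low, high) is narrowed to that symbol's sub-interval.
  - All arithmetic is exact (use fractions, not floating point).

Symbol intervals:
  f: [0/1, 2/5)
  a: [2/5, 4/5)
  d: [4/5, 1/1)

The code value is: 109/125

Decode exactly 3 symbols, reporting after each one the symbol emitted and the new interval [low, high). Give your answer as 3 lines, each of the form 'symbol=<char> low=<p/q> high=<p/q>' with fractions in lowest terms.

Step 1: interval [0/1, 1/1), width = 1/1 - 0/1 = 1/1
  'f': [0/1 + 1/1*0/1, 0/1 + 1/1*2/5) = [0/1, 2/5)
  'a': [0/1 + 1/1*2/5, 0/1 + 1/1*4/5) = [2/5, 4/5)
  'd': [0/1 + 1/1*4/5, 0/1 + 1/1*1/1) = [4/5, 1/1) <- contains code 109/125
  emit 'd', narrow to [4/5, 1/1)
Step 2: interval [4/5, 1/1), width = 1/1 - 4/5 = 1/5
  'f': [4/5 + 1/5*0/1, 4/5 + 1/5*2/5) = [4/5, 22/25) <- contains code 109/125
  'a': [4/5 + 1/5*2/5, 4/5 + 1/5*4/5) = [22/25, 24/25)
  'd': [4/5 + 1/5*4/5, 4/5 + 1/5*1/1) = [24/25, 1/1)
  emit 'f', narrow to [4/5, 22/25)
Step 3: interval [4/5, 22/25), width = 22/25 - 4/5 = 2/25
  'f': [4/5 + 2/25*0/1, 4/5 + 2/25*2/5) = [4/5, 104/125)
  'a': [4/5 + 2/25*2/5, 4/5 + 2/25*4/5) = [104/125, 108/125)
  'd': [4/5 + 2/25*4/5, 4/5 + 2/25*1/1) = [108/125, 22/25) <- contains code 109/125
  emit 'd', narrow to [108/125, 22/25)

Answer: symbol=d low=4/5 high=1/1
symbol=f low=4/5 high=22/25
symbol=d low=108/125 high=22/25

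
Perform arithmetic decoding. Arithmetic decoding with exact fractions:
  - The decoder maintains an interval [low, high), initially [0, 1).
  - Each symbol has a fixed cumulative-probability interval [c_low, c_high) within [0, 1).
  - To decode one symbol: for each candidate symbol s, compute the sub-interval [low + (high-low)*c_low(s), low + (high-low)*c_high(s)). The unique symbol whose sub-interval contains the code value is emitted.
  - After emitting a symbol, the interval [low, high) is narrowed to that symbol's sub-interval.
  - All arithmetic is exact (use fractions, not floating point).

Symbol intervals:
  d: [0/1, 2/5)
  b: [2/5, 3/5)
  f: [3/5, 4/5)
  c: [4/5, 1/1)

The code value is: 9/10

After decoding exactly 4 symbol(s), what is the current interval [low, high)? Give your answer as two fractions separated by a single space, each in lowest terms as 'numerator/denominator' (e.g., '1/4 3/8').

Answer: 562/625 563/625

Derivation:
Step 1: interval [0/1, 1/1), width = 1/1 - 0/1 = 1/1
  'd': [0/1 + 1/1*0/1, 0/1 + 1/1*2/5) = [0/1, 2/5)
  'b': [0/1 + 1/1*2/5, 0/1 + 1/1*3/5) = [2/5, 3/5)
  'f': [0/1 + 1/1*3/5, 0/1 + 1/1*4/5) = [3/5, 4/5)
  'c': [0/1 + 1/1*4/5, 0/1 + 1/1*1/1) = [4/5, 1/1) <- contains code 9/10
  emit 'c', narrow to [4/5, 1/1)
Step 2: interval [4/5, 1/1), width = 1/1 - 4/5 = 1/5
  'd': [4/5 + 1/5*0/1, 4/5 + 1/5*2/5) = [4/5, 22/25)
  'b': [4/5 + 1/5*2/5, 4/5 + 1/5*3/5) = [22/25, 23/25) <- contains code 9/10
  'f': [4/5 + 1/5*3/5, 4/5 + 1/5*4/5) = [23/25, 24/25)
  'c': [4/5 + 1/5*4/5, 4/5 + 1/5*1/1) = [24/25, 1/1)
  emit 'b', narrow to [22/25, 23/25)
Step 3: interval [22/25, 23/25), width = 23/25 - 22/25 = 1/25
  'd': [22/25 + 1/25*0/1, 22/25 + 1/25*2/5) = [22/25, 112/125)
  'b': [22/25 + 1/25*2/5, 22/25 + 1/25*3/5) = [112/125, 113/125) <- contains code 9/10
  'f': [22/25 + 1/25*3/5, 22/25 + 1/25*4/5) = [113/125, 114/125)
  'c': [22/25 + 1/25*4/5, 22/25 + 1/25*1/1) = [114/125, 23/25)
  emit 'b', narrow to [112/125, 113/125)
Step 4: interval [112/125, 113/125), width = 113/125 - 112/125 = 1/125
  'd': [112/125 + 1/125*0/1, 112/125 + 1/125*2/5) = [112/125, 562/625)
  'b': [112/125 + 1/125*2/5, 112/125 + 1/125*3/5) = [562/625, 563/625) <- contains code 9/10
  'f': [112/125 + 1/125*3/5, 112/125 + 1/125*4/5) = [563/625, 564/625)
  'c': [112/125 + 1/125*4/5, 112/125 + 1/125*1/1) = [564/625, 113/125)
  emit 'b', narrow to [562/625, 563/625)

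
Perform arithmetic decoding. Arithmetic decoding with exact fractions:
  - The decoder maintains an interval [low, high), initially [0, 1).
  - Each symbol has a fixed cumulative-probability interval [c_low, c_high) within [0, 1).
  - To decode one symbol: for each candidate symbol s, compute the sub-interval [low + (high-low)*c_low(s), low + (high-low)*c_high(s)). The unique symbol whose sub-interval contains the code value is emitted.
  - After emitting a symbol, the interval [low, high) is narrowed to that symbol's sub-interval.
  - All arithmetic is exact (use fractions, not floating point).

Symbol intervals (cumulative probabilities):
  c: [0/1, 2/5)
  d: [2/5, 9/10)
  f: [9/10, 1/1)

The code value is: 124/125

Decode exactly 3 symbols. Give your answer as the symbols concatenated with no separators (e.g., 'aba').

Step 1: interval [0/1, 1/1), width = 1/1 - 0/1 = 1/1
  'c': [0/1 + 1/1*0/1, 0/1 + 1/1*2/5) = [0/1, 2/5)
  'd': [0/1 + 1/1*2/5, 0/1 + 1/1*9/10) = [2/5, 9/10)
  'f': [0/1 + 1/1*9/10, 0/1 + 1/1*1/1) = [9/10, 1/1) <- contains code 124/125
  emit 'f', narrow to [9/10, 1/1)
Step 2: interval [9/10, 1/1), width = 1/1 - 9/10 = 1/10
  'c': [9/10 + 1/10*0/1, 9/10 + 1/10*2/5) = [9/10, 47/50)
  'd': [9/10 + 1/10*2/5, 9/10 + 1/10*9/10) = [47/50, 99/100)
  'f': [9/10 + 1/10*9/10, 9/10 + 1/10*1/1) = [99/100, 1/1) <- contains code 124/125
  emit 'f', narrow to [99/100, 1/1)
Step 3: interval [99/100, 1/1), width = 1/1 - 99/100 = 1/100
  'c': [99/100 + 1/100*0/1, 99/100 + 1/100*2/5) = [99/100, 497/500) <- contains code 124/125
  'd': [99/100 + 1/100*2/5, 99/100 + 1/100*9/10) = [497/500, 999/1000)
  'f': [99/100 + 1/100*9/10, 99/100 + 1/100*1/1) = [999/1000, 1/1)
  emit 'c', narrow to [99/100, 497/500)

Answer: ffc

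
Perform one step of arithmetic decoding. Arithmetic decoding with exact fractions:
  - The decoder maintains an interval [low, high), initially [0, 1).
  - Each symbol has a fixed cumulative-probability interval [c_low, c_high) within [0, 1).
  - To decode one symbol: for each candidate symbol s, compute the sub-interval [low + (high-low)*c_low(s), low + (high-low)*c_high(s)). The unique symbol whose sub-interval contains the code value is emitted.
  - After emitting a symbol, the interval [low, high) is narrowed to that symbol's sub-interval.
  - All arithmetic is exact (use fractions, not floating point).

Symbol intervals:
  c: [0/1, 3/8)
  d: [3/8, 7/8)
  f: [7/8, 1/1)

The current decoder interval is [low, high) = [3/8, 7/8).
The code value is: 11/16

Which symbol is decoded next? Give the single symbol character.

Interval width = high − low = 7/8 − 3/8 = 1/2
Scaled code = (code − low) / width = (11/16 − 3/8) / 1/2 = 5/8
  c: [0/1, 3/8) 
  d: [3/8, 7/8) ← scaled code falls here ✓
  f: [7/8, 1/1) 

Answer: d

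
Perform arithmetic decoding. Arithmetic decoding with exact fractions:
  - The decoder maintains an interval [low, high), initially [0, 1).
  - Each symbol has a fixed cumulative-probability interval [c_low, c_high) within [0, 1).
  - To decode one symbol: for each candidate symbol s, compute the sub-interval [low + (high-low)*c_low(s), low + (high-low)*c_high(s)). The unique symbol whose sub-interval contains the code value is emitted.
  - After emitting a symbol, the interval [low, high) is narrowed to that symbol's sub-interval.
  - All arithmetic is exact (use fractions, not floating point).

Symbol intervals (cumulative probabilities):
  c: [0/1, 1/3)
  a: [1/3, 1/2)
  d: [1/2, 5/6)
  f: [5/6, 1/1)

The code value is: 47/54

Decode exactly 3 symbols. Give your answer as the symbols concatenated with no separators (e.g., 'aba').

Step 1: interval [0/1, 1/1), width = 1/1 - 0/1 = 1/1
  'c': [0/1 + 1/1*0/1, 0/1 + 1/1*1/3) = [0/1, 1/3)
  'a': [0/1 + 1/1*1/3, 0/1 + 1/1*1/2) = [1/3, 1/2)
  'd': [0/1 + 1/1*1/2, 0/1 + 1/1*5/6) = [1/2, 5/6)
  'f': [0/1 + 1/1*5/6, 0/1 + 1/1*1/1) = [5/6, 1/1) <- contains code 47/54
  emit 'f', narrow to [5/6, 1/1)
Step 2: interval [5/6, 1/1), width = 1/1 - 5/6 = 1/6
  'c': [5/6 + 1/6*0/1, 5/6 + 1/6*1/3) = [5/6, 8/9) <- contains code 47/54
  'a': [5/6 + 1/6*1/3, 5/6 + 1/6*1/2) = [8/9, 11/12)
  'd': [5/6 + 1/6*1/2, 5/6 + 1/6*5/6) = [11/12, 35/36)
  'f': [5/6 + 1/6*5/6, 5/6 + 1/6*1/1) = [35/36, 1/1)
  emit 'c', narrow to [5/6, 8/9)
Step 3: interval [5/6, 8/9), width = 8/9 - 5/6 = 1/18
  'c': [5/6 + 1/18*0/1, 5/6 + 1/18*1/3) = [5/6, 23/27)
  'a': [5/6 + 1/18*1/3, 5/6 + 1/18*1/2) = [23/27, 31/36)
  'd': [5/6 + 1/18*1/2, 5/6 + 1/18*5/6) = [31/36, 95/108) <- contains code 47/54
  'f': [5/6 + 1/18*5/6, 5/6 + 1/18*1/1) = [95/108, 8/9)
  emit 'd', narrow to [31/36, 95/108)

Answer: fcd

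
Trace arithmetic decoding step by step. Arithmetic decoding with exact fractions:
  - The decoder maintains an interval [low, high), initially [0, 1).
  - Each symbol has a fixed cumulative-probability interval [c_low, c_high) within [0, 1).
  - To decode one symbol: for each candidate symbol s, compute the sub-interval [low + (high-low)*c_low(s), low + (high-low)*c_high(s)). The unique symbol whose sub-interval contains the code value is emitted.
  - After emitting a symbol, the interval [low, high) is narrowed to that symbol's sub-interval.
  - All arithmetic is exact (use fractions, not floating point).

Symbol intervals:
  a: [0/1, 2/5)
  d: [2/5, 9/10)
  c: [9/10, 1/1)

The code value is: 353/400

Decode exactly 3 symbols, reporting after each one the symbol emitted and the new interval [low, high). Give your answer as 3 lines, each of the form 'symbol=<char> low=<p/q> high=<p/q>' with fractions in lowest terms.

Answer: symbol=d low=2/5 high=9/10
symbol=c low=17/20 high=9/10
symbol=d low=87/100 high=179/200

Derivation:
Step 1: interval [0/1, 1/1), width = 1/1 - 0/1 = 1/1
  'a': [0/1 + 1/1*0/1, 0/1 + 1/1*2/5) = [0/1, 2/5)
  'd': [0/1 + 1/1*2/5, 0/1 + 1/1*9/10) = [2/5, 9/10) <- contains code 353/400
  'c': [0/1 + 1/1*9/10, 0/1 + 1/1*1/1) = [9/10, 1/1)
  emit 'd', narrow to [2/5, 9/10)
Step 2: interval [2/5, 9/10), width = 9/10 - 2/5 = 1/2
  'a': [2/5 + 1/2*0/1, 2/5 + 1/2*2/5) = [2/5, 3/5)
  'd': [2/5 + 1/2*2/5, 2/5 + 1/2*9/10) = [3/5, 17/20)
  'c': [2/5 + 1/2*9/10, 2/5 + 1/2*1/1) = [17/20, 9/10) <- contains code 353/400
  emit 'c', narrow to [17/20, 9/10)
Step 3: interval [17/20, 9/10), width = 9/10 - 17/20 = 1/20
  'a': [17/20 + 1/20*0/1, 17/20 + 1/20*2/5) = [17/20, 87/100)
  'd': [17/20 + 1/20*2/5, 17/20 + 1/20*9/10) = [87/100, 179/200) <- contains code 353/400
  'c': [17/20 + 1/20*9/10, 17/20 + 1/20*1/1) = [179/200, 9/10)
  emit 'd', narrow to [87/100, 179/200)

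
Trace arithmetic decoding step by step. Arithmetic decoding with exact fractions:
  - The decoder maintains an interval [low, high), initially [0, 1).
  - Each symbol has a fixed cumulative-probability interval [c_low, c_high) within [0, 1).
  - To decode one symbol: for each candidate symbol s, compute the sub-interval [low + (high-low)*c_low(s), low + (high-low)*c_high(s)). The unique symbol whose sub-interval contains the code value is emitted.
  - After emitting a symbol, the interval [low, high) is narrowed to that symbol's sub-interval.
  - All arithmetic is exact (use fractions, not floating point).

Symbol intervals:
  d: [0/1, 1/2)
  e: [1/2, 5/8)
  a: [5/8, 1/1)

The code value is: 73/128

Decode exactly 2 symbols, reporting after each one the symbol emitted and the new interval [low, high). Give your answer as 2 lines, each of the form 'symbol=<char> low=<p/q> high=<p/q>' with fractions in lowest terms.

Step 1: interval [0/1, 1/1), width = 1/1 - 0/1 = 1/1
  'd': [0/1 + 1/1*0/1, 0/1 + 1/1*1/2) = [0/1, 1/2)
  'e': [0/1 + 1/1*1/2, 0/1 + 1/1*5/8) = [1/2, 5/8) <- contains code 73/128
  'a': [0/1 + 1/1*5/8, 0/1 + 1/1*1/1) = [5/8, 1/1)
  emit 'e', narrow to [1/2, 5/8)
Step 2: interval [1/2, 5/8), width = 5/8 - 1/2 = 1/8
  'd': [1/2 + 1/8*0/1, 1/2 + 1/8*1/2) = [1/2, 9/16)
  'e': [1/2 + 1/8*1/2, 1/2 + 1/8*5/8) = [9/16, 37/64) <- contains code 73/128
  'a': [1/2 + 1/8*5/8, 1/2 + 1/8*1/1) = [37/64, 5/8)
  emit 'e', narrow to [9/16, 37/64)

Answer: symbol=e low=1/2 high=5/8
symbol=e low=9/16 high=37/64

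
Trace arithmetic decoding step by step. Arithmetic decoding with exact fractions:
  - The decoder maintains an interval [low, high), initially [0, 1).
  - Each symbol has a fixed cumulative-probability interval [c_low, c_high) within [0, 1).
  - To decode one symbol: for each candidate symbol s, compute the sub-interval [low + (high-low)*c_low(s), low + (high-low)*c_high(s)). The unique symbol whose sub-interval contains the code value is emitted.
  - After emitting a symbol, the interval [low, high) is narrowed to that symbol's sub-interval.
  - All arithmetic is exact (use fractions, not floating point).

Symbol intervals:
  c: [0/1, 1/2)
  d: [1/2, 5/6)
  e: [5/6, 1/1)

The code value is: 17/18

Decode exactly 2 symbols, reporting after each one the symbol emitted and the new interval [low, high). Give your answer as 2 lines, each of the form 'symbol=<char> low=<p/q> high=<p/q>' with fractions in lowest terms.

Answer: symbol=e low=5/6 high=1/1
symbol=d low=11/12 high=35/36

Derivation:
Step 1: interval [0/1, 1/1), width = 1/1 - 0/1 = 1/1
  'c': [0/1 + 1/1*0/1, 0/1 + 1/1*1/2) = [0/1, 1/2)
  'd': [0/1 + 1/1*1/2, 0/1 + 1/1*5/6) = [1/2, 5/6)
  'e': [0/1 + 1/1*5/6, 0/1 + 1/1*1/1) = [5/6, 1/1) <- contains code 17/18
  emit 'e', narrow to [5/6, 1/1)
Step 2: interval [5/6, 1/1), width = 1/1 - 5/6 = 1/6
  'c': [5/6 + 1/6*0/1, 5/6 + 1/6*1/2) = [5/6, 11/12)
  'd': [5/6 + 1/6*1/2, 5/6 + 1/6*5/6) = [11/12, 35/36) <- contains code 17/18
  'e': [5/6 + 1/6*5/6, 5/6 + 1/6*1/1) = [35/36, 1/1)
  emit 'd', narrow to [11/12, 35/36)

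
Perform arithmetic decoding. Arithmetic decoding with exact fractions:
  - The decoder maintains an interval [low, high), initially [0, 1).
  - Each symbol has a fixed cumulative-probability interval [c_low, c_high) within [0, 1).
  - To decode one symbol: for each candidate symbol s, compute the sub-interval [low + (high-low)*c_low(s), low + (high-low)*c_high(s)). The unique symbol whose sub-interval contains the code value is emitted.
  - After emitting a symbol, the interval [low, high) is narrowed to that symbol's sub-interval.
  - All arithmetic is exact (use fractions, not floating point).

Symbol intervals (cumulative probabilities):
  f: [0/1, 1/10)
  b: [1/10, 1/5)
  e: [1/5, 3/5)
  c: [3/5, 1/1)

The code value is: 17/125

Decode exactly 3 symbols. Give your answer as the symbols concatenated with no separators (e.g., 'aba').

Step 1: interval [0/1, 1/1), width = 1/1 - 0/1 = 1/1
  'f': [0/1 + 1/1*0/1, 0/1 + 1/1*1/10) = [0/1, 1/10)
  'b': [0/1 + 1/1*1/10, 0/1 + 1/1*1/5) = [1/10, 1/5) <- contains code 17/125
  'e': [0/1 + 1/1*1/5, 0/1 + 1/1*3/5) = [1/5, 3/5)
  'c': [0/1 + 1/1*3/5, 0/1 + 1/1*1/1) = [3/5, 1/1)
  emit 'b', narrow to [1/10, 1/5)
Step 2: interval [1/10, 1/5), width = 1/5 - 1/10 = 1/10
  'f': [1/10 + 1/10*0/1, 1/10 + 1/10*1/10) = [1/10, 11/100)
  'b': [1/10 + 1/10*1/10, 1/10 + 1/10*1/5) = [11/100, 3/25)
  'e': [1/10 + 1/10*1/5, 1/10 + 1/10*3/5) = [3/25, 4/25) <- contains code 17/125
  'c': [1/10 + 1/10*3/5, 1/10 + 1/10*1/1) = [4/25, 1/5)
  emit 'e', narrow to [3/25, 4/25)
Step 3: interval [3/25, 4/25), width = 4/25 - 3/25 = 1/25
  'f': [3/25 + 1/25*0/1, 3/25 + 1/25*1/10) = [3/25, 31/250)
  'b': [3/25 + 1/25*1/10, 3/25 + 1/25*1/5) = [31/250, 16/125)
  'e': [3/25 + 1/25*1/5, 3/25 + 1/25*3/5) = [16/125, 18/125) <- contains code 17/125
  'c': [3/25 + 1/25*3/5, 3/25 + 1/25*1/1) = [18/125, 4/25)
  emit 'e', narrow to [16/125, 18/125)

Answer: bee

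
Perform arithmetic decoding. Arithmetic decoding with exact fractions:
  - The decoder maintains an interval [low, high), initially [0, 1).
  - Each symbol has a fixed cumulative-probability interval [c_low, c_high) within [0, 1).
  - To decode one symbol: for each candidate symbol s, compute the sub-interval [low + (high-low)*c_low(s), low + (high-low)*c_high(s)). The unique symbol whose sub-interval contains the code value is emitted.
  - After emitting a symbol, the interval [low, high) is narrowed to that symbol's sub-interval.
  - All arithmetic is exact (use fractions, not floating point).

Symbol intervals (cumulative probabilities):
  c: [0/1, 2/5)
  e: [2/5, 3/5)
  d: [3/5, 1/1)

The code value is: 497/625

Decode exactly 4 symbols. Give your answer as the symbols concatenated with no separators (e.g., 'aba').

Answer: deec

Derivation:
Step 1: interval [0/1, 1/1), width = 1/1 - 0/1 = 1/1
  'c': [0/1 + 1/1*0/1, 0/1 + 1/1*2/5) = [0/1, 2/5)
  'e': [0/1 + 1/1*2/5, 0/1 + 1/1*3/5) = [2/5, 3/5)
  'd': [0/1 + 1/1*3/5, 0/1 + 1/1*1/1) = [3/5, 1/1) <- contains code 497/625
  emit 'd', narrow to [3/5, 1/1)
Step 2: interval [3/5, 1/1), width = 1/1 - 3/5 = 2/5
  'c': [3/5 + 2/5*0/1, 3/5 + 2/5*2/5) = [3/5, 19/25)
  'e': [3/5 + 2/5*2/5, 3/5 + 2/5*3/5) = [19/25, 21/25) <- contains code 497/625
  'd': [3/5 + 2/5*3/5, 3/5 + 2/5*1/1) = [21/25, 1/1)
  emit 'e', narrow to [19/25, 21/25)
Step 3: interval [19/25, 21/25), width = 21/25 - 19/25 = 2/25
  'c': [19/25 + 2/25*0/1, 19/25 + 2/25*2/5) = [19/25, 99/125)
  'e': [19/25 + 2/25*2/5, 19/25 + 2/25*3/5) = [99/125, 101/125) <- contains code 497/625
  'd': [19/25 + 2/25*3/5, 19/25 + 2/25*1/1) = [101/125, 21/25)
  emit 'e', narrow to [99/125, 101/125)
Step 4: interval [99/125, 101/125), width = 101/125 - 99/125 = 2/125
  'c': [99/125 + 2/125*0/1, 99/125 + 2/125*2/5) = [99/125, 499/625) <- contains code 497/625
  'e': [99/125 + 2/125*2/5, 99/125 + 2/125*3/5) = [499/625, 501/625)
  'd': [99/125 + 2/125*3/5, 99/125 + 2/125*1/1) = [501/625, 101/125)
  emit 'c', narrow to [99/125, 499/625)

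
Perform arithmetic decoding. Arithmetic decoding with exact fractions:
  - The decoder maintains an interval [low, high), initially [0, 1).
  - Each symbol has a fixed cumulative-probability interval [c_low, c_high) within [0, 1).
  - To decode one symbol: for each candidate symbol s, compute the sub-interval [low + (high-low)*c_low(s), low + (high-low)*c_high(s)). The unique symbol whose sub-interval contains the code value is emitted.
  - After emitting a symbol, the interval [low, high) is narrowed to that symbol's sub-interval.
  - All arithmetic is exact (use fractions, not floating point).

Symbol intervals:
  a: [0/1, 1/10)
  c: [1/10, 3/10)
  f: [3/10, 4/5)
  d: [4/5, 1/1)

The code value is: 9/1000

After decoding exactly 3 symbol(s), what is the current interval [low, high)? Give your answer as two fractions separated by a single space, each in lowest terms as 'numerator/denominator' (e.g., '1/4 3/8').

Step 1: interval [0/1, 1/1), width = 1/1 - 0/1 = 1/1
  'a': [0/1 + 1/1*0/1, 0/1 + 1/1*1/10) = [0/1, 1/10) <- contains code 9/1000
  'c': [0/1 + 1/1*1/10, 0/1 + 1/1*3/10) = [1/10, 3/10)
  'f': [0/1 + 1/1*3/10, 0/1 + 1/1*4/5) = [3/10, 4/5)
  'd': [0/1 + 1/1*4/5, 0/1 + 1/1*1/1) = [4/5, 1/1)
  emit 'a', narrow to [0/1, 1/10)
Step 2: interval [0/1, 1/10), width = 1/10 - 0/1 = 1/10
  'a': [0/1 + 1/10*0/1, 0/1 + 1/10*1/10) = [0/1, 1/100) <- contains code 9/1000
  'c': [0/1 + 1/10*1/10, 0/1 + 1/10*3/10) = [1/100, 3/100)
  'f': [0/1 + 1/10*3/10, 0/1 + 1/10*4/5) = [3/100, 2/25)
  'd': [0/1 + 1/10*4/5, 0/1 + 1/10*1/1) = [2/25, 1/10)
  emit 'a', narrow to [0/1, 1/100)
Step 3: interval [0/1, 1/100), width = 1/100 - 0/1 = 1/100
  'a': [0/1 + 1/100*0/1, 0/1 + 1/100*1/10) = [0/1, 1/1000)
  'c': [0/1 + 1/100*1/10, 0/1 + 1/100*3/10) = [1/1000, 3/1000)
  'f': [0/1 + 1/100*3/10, 0/1 + 1/100*4/5) = [3/1000, 1/125)
  'd': [0/1 + 1/100*4/5, 0/1 + 1/100*1/1) = [1/125, 1/100) <- contains code 9/1000
  emit 'd', narrow to [1/125, 1/100)

Answer: 1/125 1/100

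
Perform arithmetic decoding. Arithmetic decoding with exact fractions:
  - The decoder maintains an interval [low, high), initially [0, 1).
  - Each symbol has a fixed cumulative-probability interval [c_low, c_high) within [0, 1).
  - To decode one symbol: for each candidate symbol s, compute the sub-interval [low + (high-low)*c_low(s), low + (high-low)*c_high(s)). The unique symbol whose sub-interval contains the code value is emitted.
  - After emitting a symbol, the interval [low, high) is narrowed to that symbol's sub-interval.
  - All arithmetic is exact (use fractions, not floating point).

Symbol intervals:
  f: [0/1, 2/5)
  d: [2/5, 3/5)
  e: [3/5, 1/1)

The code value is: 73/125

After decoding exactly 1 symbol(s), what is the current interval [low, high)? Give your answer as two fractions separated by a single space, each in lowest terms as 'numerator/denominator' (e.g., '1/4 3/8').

Step 1: interval [0/1, 1/1), width = 1/1 - 0/1 = 1/1
  'f': [0/1 + 1/1*0/1, 0/1 + 1/1*2/5) = [0/1, 2/5)
  'd': [0/1 + 1/1*2/5, 0/1 + 1/1*3/5) = [2/5, 3/5) <- contains code 73/125
  'e': [0/1 + 1/1*3/5, 0/1 + 1/1*1/1) = [3/5, 1/1)
  emit 'd', narrow to [2/5, 3/5)

Answer: 2/5 3/5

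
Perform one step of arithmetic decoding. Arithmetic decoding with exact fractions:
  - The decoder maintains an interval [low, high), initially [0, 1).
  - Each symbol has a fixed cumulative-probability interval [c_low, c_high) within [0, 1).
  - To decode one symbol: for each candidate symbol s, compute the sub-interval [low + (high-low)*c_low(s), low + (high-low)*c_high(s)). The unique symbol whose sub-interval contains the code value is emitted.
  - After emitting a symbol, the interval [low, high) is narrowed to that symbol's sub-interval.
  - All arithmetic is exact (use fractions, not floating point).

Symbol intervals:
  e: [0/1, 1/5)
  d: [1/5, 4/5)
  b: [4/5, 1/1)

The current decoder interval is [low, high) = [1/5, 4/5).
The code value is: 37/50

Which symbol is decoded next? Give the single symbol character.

Answer: b

Derivation:
Interval width = high − low = 4/5 − 1/5 = 3/5
Scaled code = (code − low) / width = (37/50 − 1/5) / 3/5 = 9/10
  e: [0/1, 1/5) 
  d: [1/5, 4/5) 
  b: [4/5, 1/1) ← scaled code falls here ✓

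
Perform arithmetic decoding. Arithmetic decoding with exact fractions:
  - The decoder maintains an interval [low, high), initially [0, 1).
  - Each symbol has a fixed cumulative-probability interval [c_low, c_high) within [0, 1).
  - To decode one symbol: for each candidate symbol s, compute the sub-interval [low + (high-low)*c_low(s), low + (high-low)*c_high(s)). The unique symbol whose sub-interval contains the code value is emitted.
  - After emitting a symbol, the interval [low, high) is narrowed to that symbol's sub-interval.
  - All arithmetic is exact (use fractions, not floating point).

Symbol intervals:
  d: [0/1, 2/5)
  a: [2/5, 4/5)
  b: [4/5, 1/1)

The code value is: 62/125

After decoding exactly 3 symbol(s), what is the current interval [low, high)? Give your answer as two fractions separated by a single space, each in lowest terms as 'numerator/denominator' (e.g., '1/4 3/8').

Answer: 58/125 66/125

Derivation:
Step 1: interval [0/1, 1/1), width = 1/1 - 0/1 = 1/1
  'd': [0/1 + 1/1*0/1, 0/1 + 1/1*2/5) = [0/1, 2/5)
  'a': [0/1 + 1/1*2/5, 0/1 + 1/1*4/5) = [2/5, 4/5) <- contains code 62/125
  'b': [0/1 + 1/1*4/5, 0/1 + 1/1*1/1) = [4/5, 1/1)
  emit 'a', narrow to [2/5, 4/5)
Step 2: interval [2/5, 4/5), width = 4/5 - 2/5 = 2/5
  'd': [2/5 + 2/5*0/1, 2/5 + 2/5*2/5) = [2/5, 14/25) <- contains code 62/125
  'a': [2/5 + 2/5*2/5, 2/5 + 2/5*4/5) = [14/25, 18/25)
  'b': [2/5 + 2/5*4/5, 2/5 + 2/5*1/1) = [18/25, 4/5)
  emit 'd', narrow to [2/5, 14/25)
Step 3: interval [2/5, 14/25), width = 14/25 - 2/5 = 4/25
  'd': [2/5 + 4/25*0/1, 2/5 + 4/25*2/5) = [2/5, 58/125)
  'a': [2/5 + 4/25*2/5, 2/5 + 4/25*4/5) = [58/125, 66/125) <- contains code 62/125
  'b': [2/5 + 4/25*4/5, 2/5 + 4/25*1/1) = [66/125, 14/25)
  emit 'a', narrow to [58/125, 66/125)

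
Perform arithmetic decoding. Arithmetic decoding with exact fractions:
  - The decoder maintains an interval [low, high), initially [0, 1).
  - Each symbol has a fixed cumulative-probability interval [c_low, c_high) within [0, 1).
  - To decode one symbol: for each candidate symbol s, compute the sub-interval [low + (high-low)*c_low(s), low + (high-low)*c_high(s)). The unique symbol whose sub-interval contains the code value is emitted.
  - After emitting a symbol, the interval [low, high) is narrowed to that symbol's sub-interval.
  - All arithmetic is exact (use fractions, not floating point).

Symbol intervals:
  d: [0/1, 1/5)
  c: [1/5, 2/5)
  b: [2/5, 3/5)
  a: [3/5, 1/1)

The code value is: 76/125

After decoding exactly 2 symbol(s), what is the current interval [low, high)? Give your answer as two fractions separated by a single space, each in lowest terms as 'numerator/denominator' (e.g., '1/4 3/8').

Step 1: interval [0/1, 1/1), width = 1/1 - 0/1 = 1/1
  'd': [0/1 + 1/1*0/1, 0/1 + 1/1*1/5) = [0/1, 1/5)
  'c': [0/1 + 1/1*1/5, 0/1 + 1/1*2/5) = [1/5, 2/5)
  'b': [0/1 + 1/1*2/5, 0/1 + 1/1*3/5) = [2/5, 3/5)
  'a': [0/1 + 1/1*3/5, 0/1 + 1/1*1/1) = [3/5, 1/1) <- contains code 76/125
  emit 'a', narrow to [3/5, 1/1)
Step 2: interval [3/5, 1/1), width = 1/1 - 3/5 = 2/5
  'd': [3/5 + 2/5*0/1, 3/5 + 2/5*1/5) = [3/5, 17/25) <- contains code 76/125
  'c': [3/5 + 2/5*1/5, 3/5 + 2/5*2/5) = [17/25, 19/25)
  'b': [3/5 + 2/5*2/5, 3/5 + 2/5*3/5) = [19/25, 21/25)
  'a': [3/5 + 2/5*3/5, 3/5 + 2/5*1/1) = [21/25, 1/1)
  emit 'd', narrow to [3/5, 17/25)

Answer: 3/5 17/25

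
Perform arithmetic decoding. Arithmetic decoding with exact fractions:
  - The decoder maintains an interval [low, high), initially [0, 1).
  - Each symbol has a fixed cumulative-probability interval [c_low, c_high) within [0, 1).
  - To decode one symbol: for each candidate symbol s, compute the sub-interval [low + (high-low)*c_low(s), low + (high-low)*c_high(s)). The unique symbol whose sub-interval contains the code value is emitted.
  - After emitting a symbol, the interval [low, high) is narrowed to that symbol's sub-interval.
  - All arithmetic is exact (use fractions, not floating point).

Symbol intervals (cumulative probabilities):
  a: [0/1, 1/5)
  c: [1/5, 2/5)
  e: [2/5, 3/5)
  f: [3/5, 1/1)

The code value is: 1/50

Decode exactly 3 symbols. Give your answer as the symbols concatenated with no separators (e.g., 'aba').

Step 1: interval [0/1, 1/1), width = 1/1 - 0/1 = 1/1
  'a': [0/1 + 1/1*0/1, 0/1 + 1/1*1/5) = [0/1, 1/5) <- contains code 1/50
  'c': [0/1 + 1/1*1/5, 0/1 + 1/1*2/5) = [1/5, 2/5)
  'e': [0/1 + 1/1*2/5, 0/1 + 1/1*3/5) = [2/5, 3/5)
  'f': [0/1 + 1/1*3/5, 0/1 + 1/1*1/1) = [3/5, 1/1)
  emit 'a', narrow to [0/1, 1/5)
Step 2: interval [0/1, 1/5), width = 1/5 - 0/1 = 1/5
  'a': [0/1 + 1/5*0/1, 0/1 + 1/5*1/5) = [0/1, 1/25) <- contains code 1/50
  'c': [0/1 + 1/5*1/5, 0/1 + 1/5*2/5) = [1/25, 2/25)
  'e': [0/1 + 1/5*2/5, 0/1 + 1/5*3/5) = [2/25, 3/25)
  'f': [0/1 + 1/5*3/5, 0/1 + 1/5*1/1) = [3/25, 1/5)
  emit 'a', narrow to [0/1, 1/25)
Step 3: interval [0/1, 1/25), width = 1/25 - 0/1 = 1/25
  'a': [0/1 + 1/25*0/1, 0/1 + 1/25*1/5) = [0/1, 1/125)
  'c': [0/1 + 1/25*1/5, 0/1 + 1/25*2/5) = [1/125, 2/125)
  'e': [0/1 + 1/25*2/5, 0/1 + 1/25*3/5) = [2/125, 3/125) <- contains code 1/50
  'f': [0/1 + 1/25*3/5, 0/1 + 1/25*1/1) = [3/125, 1/25)
  emit 'e', narrow to [2/125, 3/125)

Answer: aae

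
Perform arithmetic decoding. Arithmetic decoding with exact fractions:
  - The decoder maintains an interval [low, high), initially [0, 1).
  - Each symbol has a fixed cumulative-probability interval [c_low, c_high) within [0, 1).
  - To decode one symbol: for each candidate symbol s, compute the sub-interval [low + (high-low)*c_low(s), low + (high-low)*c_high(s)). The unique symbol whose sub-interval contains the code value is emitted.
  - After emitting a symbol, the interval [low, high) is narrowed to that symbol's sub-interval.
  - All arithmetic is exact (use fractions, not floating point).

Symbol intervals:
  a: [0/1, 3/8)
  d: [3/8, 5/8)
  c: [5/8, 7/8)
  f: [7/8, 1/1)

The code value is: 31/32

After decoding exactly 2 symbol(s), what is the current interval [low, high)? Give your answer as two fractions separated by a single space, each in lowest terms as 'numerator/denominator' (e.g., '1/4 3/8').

Answer: 61/64 63/64

Derivation:
Step 1: interval [0/1, 1/1), width = 1/1 - 0/1 = 1/1
  'a': [0/1 + 1/1*0/1, 0/1 + 1/1*3/8) = [0/1, 3/8)
  'd': [0/1 + 1/1*3/8, 0/1 + 1/1*5/8) = [3/8, 5/8)
  'c': [0/1 + 1/1*5/8, 0/1 + 1/1*7/8) = [5/8, 7/8)
  'f': [0/1 + 1/1*7/8, 0/1 + 1/1*1/1) = [7/8, 1/1) <- contains code 31/32
  emit 'f', narrow to [7/8, 1/1)
Step 2: interval [7/8, 1/1), width = 1/1 - 7/8 = 1/8
  'a': [7/8 + 1/8*0/1, 7/8 + 1/8*3/8) = [7/8, 59/64)
  'd': [7/8 + 1/8*3/8, 7/8 + 1/8*5/8) = [59/64, 61/64)
  'c': [7/8 + 1/8*5/8, 7/8 + 1/8*7/8) = [61/64, 63/64) <- contains code 31/32
  'f': [7/8 + 1/8*7/8, 7/8 + 1/8*1/1) = [63/64, 1/1)
  emit 'c', narrow to [61/64, 63/64)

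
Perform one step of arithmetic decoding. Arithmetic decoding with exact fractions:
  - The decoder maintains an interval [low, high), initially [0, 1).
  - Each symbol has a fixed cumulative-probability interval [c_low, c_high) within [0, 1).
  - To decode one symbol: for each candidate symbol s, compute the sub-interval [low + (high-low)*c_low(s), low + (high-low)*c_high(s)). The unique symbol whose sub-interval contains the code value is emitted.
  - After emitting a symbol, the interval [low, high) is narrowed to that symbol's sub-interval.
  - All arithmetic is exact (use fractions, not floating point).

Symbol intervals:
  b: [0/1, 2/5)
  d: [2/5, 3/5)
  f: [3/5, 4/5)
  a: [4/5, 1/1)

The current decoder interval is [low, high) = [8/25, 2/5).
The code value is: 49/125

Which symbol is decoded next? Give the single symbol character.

Interval width = high − low = 2/5 − 8/25 = 2/25
Scaled code = (code − low) / width = (49/125 − 8/25) / 2/25 = 9/10
  b: [0/1, 2/5) 
  d: [2/5, 3/5) 
  f: [3/5, 4/5) 
  a: [4/5, 1/1) ← scaled code falls here ✓

Answer: a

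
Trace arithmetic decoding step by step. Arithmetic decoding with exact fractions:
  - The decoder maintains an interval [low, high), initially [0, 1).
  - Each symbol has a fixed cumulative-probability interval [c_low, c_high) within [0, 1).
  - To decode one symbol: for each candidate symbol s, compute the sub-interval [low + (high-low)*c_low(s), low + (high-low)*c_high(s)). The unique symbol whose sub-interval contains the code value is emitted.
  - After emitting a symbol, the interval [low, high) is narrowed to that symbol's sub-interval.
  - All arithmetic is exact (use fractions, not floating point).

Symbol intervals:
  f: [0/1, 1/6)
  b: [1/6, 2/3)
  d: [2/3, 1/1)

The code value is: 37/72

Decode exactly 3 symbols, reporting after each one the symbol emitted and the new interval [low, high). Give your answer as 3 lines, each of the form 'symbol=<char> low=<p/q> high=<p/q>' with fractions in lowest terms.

Answer: symbol=b low=1/6 high=2/3
symbol=d low=1/2 high=2/3
symbol=f low=1/2 high=19/36

Derivation:
Step 1: interval [0/1, 1/1), width = 1/1 - 0/1 = 1/1
  'f': [0/1 + 1/1*0/1, 0/1 + 1/1*1/6) = [0/1, 1/6)
  'b': [0/1 + 1/1*1/6, 0/1 + 1/1*2/3) = [1/6, 2/3) <- contains code 37/72
  'd': [0/1 + 1/1*2/3, 0/1 + 1/1*1/1) = [2/3, 1/1)
  emit 'b', narrow to [1/6, 2/3)
Step 2: interval [1/6, 2/3), width = 2/3 - 1/6 = 1/2
  'f': [1/6 + 1/2*0/1, 1/6 + 1/2*1/6) = [1/6, 1/4)
  'b': [1/6 + 1/2*1/6, 1/6 + 1/2*2/3) = [1/4, 1/2)
  'd': [1/6 + 1/2*2/3, 1/6 + 1/2*1/1) = [1/2, 2/3) <- contains code 37/72
  emit 'd', narrow to [1/2, 2/3)
Step 3: interval [1/2, 2/3), width = 2/3 - 1/2 = 1/6
  'f': [1/2 + 1/6*0/1, 1/2 + 1/6*1/6) = [1/2, 19/36) <- contains code 37/72
  'b': [1/2 + 1/6*1/6, 1/2 + 1/6*2/3) = [19/36, 11/18)
  'd': [1/2 + 1/6*2/3, 1/2 + 1/6*1/1) = [11/18, 2/3)
  emit 'f', narrow to [1/2, 19/36)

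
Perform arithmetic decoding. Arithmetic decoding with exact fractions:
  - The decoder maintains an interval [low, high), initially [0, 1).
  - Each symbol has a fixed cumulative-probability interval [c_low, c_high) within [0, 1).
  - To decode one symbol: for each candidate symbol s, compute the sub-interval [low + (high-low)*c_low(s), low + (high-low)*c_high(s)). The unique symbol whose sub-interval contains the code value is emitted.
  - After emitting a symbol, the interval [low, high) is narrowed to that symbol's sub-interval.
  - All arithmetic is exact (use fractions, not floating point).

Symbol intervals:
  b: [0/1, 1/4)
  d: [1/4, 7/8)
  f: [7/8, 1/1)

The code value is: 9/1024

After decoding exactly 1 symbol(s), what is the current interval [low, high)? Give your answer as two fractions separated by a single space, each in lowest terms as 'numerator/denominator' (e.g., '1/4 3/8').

Answer: 0/1 1/4

Derivation:
Step 1: interval [0/1, 1/1), width = 1/1 - 0/1 = 1/1
  'b': [0/1 + 1/1*0/1, 0/1 + 1/1*1/4) = [0/1, 1/4) <- contains code 9/1024
  'd': [0/1 + 1/1*1/4, 0/1 + 1/1*7/8) = [1/4, 7/8)
  'f': [0/1 + 1/1*7/8, 0/1 + 1/1*1/1) = [7/8, 1/1)
  emit 'b', narrow to [0/1, 1/4)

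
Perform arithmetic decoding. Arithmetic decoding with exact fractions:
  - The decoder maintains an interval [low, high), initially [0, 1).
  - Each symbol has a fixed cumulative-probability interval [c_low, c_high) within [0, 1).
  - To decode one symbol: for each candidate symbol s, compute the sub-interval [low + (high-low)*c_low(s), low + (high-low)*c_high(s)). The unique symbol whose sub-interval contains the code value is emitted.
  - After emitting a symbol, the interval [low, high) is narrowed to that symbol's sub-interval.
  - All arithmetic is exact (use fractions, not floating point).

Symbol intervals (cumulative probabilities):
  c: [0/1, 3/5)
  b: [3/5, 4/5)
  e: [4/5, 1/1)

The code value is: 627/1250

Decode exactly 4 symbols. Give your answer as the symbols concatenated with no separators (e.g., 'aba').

Answer: cecc

Derivation:
Step 1: interval [0/1, 1/1), width = 1/1 - 0/1 = 1/1
  'c': [0/1 + 1/1*0/1, 0/1 + 1/1*3/5) = [0/1, 3/5) <- contains code 627/1250
  'b': [0/1 + 1/1*3/5, 0/1 + 1/1*4/5) = [3/5, 4/5)
  'e': [0/1 + 1/1*4/5, 0/1 + 1/1*1/1) = [4/5, 1/1)
  emit 'c', narrow to [0/1, 3/5)
Step 2: interval [0/1, 3/5), width = 3/5 - 0/1 = 3/5
  'c': [0/1 + 3/5*0/1, 0/1 + 3/5*3/5) = [0/1, 9/25)
  'b': [0/1 + 3/5*3/5, 0/1 + 3/5*4/5) = [9/25, 12/25)
  'e': [0/1 + 3/5*4/5, 0/1 + 3/5*1/1) = [12/25, 3/5) <- contains code 627/1250
  emit 'e', narrow to [12/25, 3/5)
Step 3: interval [12/25, 3/5), width = 3/5 - 12/25 = 3/25
  'c': [12/25 + 3/25*0/1, 12/25 + 3/25*3/5) = [12/25, 69/125) <- contains code 627/1250
  'b': [12/25 + 3/25*3/5, 12/25 + 3/25*4/5) = [69/125, 72/125)
  'e': [12/25 + 3/25*4/5, 12/25 + 3/25*1/1) = [72/125, 3/5)
  emit 'c', narrow to [12/25, 69/125)
Step 4: interval [12/25, 69/125), width = 69/125 - 12/25 = 9/125
  'c': [12/25 + 9/125*0/1, 12/25 + 9/125*3/5) = [12/25, 327/625) <- contains code 627/1250
  'b': [12/25 + 9/125*3/5, 12/25 + 9/125*4/5) = [327/625, 336/625)
  'e': [12/25 + 9/125*4/5, 12/25 + 9/125*1/1) = [336/625, 69/125)
  emit 'c', narrow to [12/25, 327/625)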